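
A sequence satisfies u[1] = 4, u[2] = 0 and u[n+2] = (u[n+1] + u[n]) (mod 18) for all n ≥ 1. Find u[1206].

12

Listing terms: u[1] = 4, u[2] = 0, u[3] = 4, u[4] = 4, u[5] = 8, u[6] = 12, u[7] = 2, u[8] = 14, u[9] = 16, u[10] = 12, u[11] = 10, u[12] = 4, u[13] = 14, u[14] = 0, u[15] = 14, u[16] = 14, u[17] = 10, u[18] = 6, u[19] = 16, u[20] = 4, u[21] = 2, u[22] = 6, u[23] = 8, u[24] = 14, u[25] = 4, u[26] = 0.
Since (u[25], u[26]) = (u[1], u[2]) = (4, 0) (two consecutive terms determine the rest), the sequence is periodic with period 24.
(1206 - 1) mod 24 = 5, so u[1206] = u[6] = 12.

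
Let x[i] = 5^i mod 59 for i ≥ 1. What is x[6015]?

We have x[1] = 5; x[2] = 25; x[3] = 7; x[4] = 35; x[5] = 57; x[6] = 49; x[7] = 9; x[8] = 45; x[9] = 48; x[10] = 4; x[11] = 20; x[12] = 41; x[13] = 28; x[14] = 22; x[15] = 51; x[16] = 19; x[17] = 36; x[18] = 3; x[19] = 15; x[20] = 16; x[21] = 21; x[22] = 46; x[23] = 53; x[24] = 29; x[25] = 27; x[26] = 17; x[27] = 26; x[28] = 12; x[29] = 1; x[30] = 5.
The sequence repeats with period 29.
(6015 - 1) mod 29 = 11, so x[6015] = x[12] = 41.

41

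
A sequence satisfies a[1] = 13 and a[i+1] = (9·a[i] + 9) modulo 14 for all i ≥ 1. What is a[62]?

0

a[1] = 13,  a[2] = 0,  a[3] = 9,  a[4] = 6,  a[5] = 7,  a[6] = 2,  a[7] = 13.
Since a[7] = a[1] = 13, the sequence is periodic with period 6.
(62 - 1) mod 6 = 1, so a[62] = a[2] = 0.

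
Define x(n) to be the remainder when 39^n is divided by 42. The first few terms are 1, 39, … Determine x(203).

Listing terms: x(0) = 1, x(1) = 39, x(2) = 9, x(3) = 15, x(4) = 39.
Since x(4) = x(1) = 39, the sequence is eventually periodic: after a pre-period of length 1 it cycles with period 3.
For n ≥ 1, x(n) depends only on (n - 1) mod 3. (203 - 1) mod 3 = 1, so x(203) = x(2) = 9.

9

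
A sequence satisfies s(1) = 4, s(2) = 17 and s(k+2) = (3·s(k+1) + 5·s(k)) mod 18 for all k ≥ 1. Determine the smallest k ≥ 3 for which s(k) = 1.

8

We have s(1) = 4; s(2) = 17; s(3) = 17; s(4) = 10; s(5) = 7; s(6) = 17; s(7) = 14; s(8) = 1; s(9) = 1; s(10) = 8; s(11) = 11; s(12) = 1; s(13) = 4; s(14) = 17.
Since (s(13), s(14)) = (s(1), s(2)) = (4, 17) (two consecutive terms determine the rest), the sequence is periodic with period 12.
The value 1 first appears (with k ≥ 3) at s(8).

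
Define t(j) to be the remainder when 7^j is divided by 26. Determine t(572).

3

Computing terms: t(1) = 7, t(2) = 23, t(3) = 5, t(4) = 9, t(5) = 11, t(6) = 25, t(7) = 19, t(8) = 3, t(9) = 21, t(10) = 17, t(11) = 15, t(12) = 1, t(13) = 7.
Since t(13) = t(1) = 7, the sequence is periodic with period 12.
So t(572) = t(1 + ((572-1) mod 12)) = t(8) = 3.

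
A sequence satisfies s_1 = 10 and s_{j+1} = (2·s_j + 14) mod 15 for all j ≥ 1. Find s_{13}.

10

Listing terms: s_1 = 10, s_2 = 4, s_3 = 7, s_4 = 13, s_5 = 10.
Since s_5 = s_1 = 10, the sequence is periodic with period 4.
(13 - 1) mod 4 = 0, so s_{13} = s_1 = 10.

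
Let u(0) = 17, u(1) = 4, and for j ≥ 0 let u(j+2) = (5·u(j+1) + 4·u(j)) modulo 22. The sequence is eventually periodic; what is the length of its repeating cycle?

We have u(0) = 17, u(1) = 4, u(2) = 0, u(3) = 16, u(4) = 14, u(5) = 2, u(6) = 0, u(7) = 8, u(8) = 18, u(9) = 12, u(10) = 0, u(11) = 4, u(12) = 20, u(13) = 6, u(14) = 0, u(15) = 2, u(16) = 10, u(17) = 14, u(18) = 0, u(19) = 12, u(20) = 16, u(21) = 18, u(22) = 0, u(23) = 6, u(24) = 8, u(25) = 20, u(26) = 0, u(27) = 14, u(28) = 4, u(29) = 10, u(30) = 0, u(31) = 18, u(32) = 2, u(33) = 16, u(34) = 0, u(35) = 20, u(36) = 12, u(37) = 8, u(38) = 0, u(39) = 10, u(40) = 6, u(41) = 4, u(42) = 0.
Since (u(41), u(42)) = (u(1), u(2)) = (4, 0) (two consecutive terms determine the rest), the sequence is eventually periodic: after a pre-period of length 1 it cycles with period 40.

40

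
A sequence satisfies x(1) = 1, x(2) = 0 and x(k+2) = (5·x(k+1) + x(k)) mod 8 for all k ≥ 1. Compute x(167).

We have x(1) = 1,  x(2) = 0,  x(3) = 1,  x(4) = 5,  x(5) = 2,  x(6) = 7,  x(7) = 5,  x(8) = 0,  x(9) = 5,  x(10) = 1,  x(11) = 2,  x(12) = 3,  x(13) = 1,  x(14) = 0.
Since (x(13), x(14)) = (x(1), x(2)) = (1, 0) (two consecutive terms determine the rest), the sequence is periodic with period 12.
(167 - 1) mod 12 = 10, so x(167) = x(11) = 2.

2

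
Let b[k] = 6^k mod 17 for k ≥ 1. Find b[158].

We have b[1] = 6; b[2] = 2; b[3] = 12; b[4] = 4; b[5] = 7; b[6] = 8; b[7] = 14; b[8] = 16; b[9] = 11; b[10] = 15; b[11] = 5; b[12] = 13; b[13] = 10; b[14] = 9; b[15] = 3; b[16] = 1; b[17] = 6.
The sequence repeats with period 16.
(158 - 1) mod 16 = 13, so b[158] = b[14] = 9.

9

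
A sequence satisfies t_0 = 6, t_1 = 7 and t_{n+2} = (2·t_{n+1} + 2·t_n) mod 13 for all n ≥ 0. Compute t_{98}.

0

t_0 = 6; t_1 = 7; t_2 = 0; t_3 = 1; t_4 = 2; t_5 = 6; t_6 = 3; t_7 = 5; t_8 = 3; t_9 = 3; t_{10} = 12; t_{11} = 4; t_{12} = 6; t_{13} = 7.
Since (t_{12}, t_{13}) = (t_0, t_1) = (6, 7) (two consecutive terms determine the rest), the sequence is periodic with period 12.
(98 - 0) mod 12 = 2, so t_{98} = t_2 = 0.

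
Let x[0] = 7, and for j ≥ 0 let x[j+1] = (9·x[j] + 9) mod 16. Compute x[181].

Listing terms: x[0] = 7, x[1] = 8, x[2] = 1, x[3] = 2, x[4] = 11, x[5] = 12, x[6] = 5, x[7] = 6, x[8] = 15, x[9] = 0, x[10] = 9, x[11] = 10, x[12] = 3, x[13] = 4, x[14] = 13, x[15] = 14, x[16] = 7.
The sequence repeats with period 16.
(181 - 0) mod 16 = 5, so x[181] = x[5] = 12.

12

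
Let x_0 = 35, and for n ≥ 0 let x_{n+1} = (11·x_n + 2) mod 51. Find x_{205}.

Computing terms: x_0 = 35, x_1 = 30, x_2 = 26, x_3 = 33, x_4 = 8, x_5 = 39, x_6 = 23, x_7 = 0, x_8 = 2, x_9 = 24, x_{10} = 11, x_{11} = 21, x_{12} = 29, x_{13} = 15, x_{14} = 14, x_{15} = 3, x_{16} = 35.
Since x_{16} = x_0 = 35, the sequence is periodic with period 16.
(205 - 0) mod 16 = 13, so x_{205} = x_{13} = 15.

15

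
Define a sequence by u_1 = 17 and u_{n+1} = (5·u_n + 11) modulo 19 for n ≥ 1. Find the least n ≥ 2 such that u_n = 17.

Listing terms: u_1 = 17; u_2 = 1; u_3 = 16; u_4 = 15; u_5 = 10; u_6 = 4; u_7 = 12; u_8 = 14; u_9 = 5; u_{10} = 17.
The sequence repeats with period 9.
The value 17 next appears (with n ≥ 2) at u_{10}.

10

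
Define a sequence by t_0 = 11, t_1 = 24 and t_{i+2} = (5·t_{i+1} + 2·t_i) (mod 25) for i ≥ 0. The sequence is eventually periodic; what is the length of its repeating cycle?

40

Listing terms: t_0 = 11,  t_1 = 24,  t_2 = 17,  t_3 = 8,  t_4 = 24,  t_5 = 11,  t_6 = 3,  t_7 = 12,  t_8 = 16,  t_9 = 4,  t_{10} = 2,  t_{11} = 18,  t_{12} = 19,  t_{13} = 6,  t_{14} = 18,  t_{15} = 2,  t_{16} = 21,  t_{17} = 9,  t_{18} = 12,  t_{19} = 3,  t_{20} = 14,  t_{21} = 1,  t_{22} = 8,  t_{23} = 17,  t_{24} = 1,  t_{25} = 14,  t_{26} = 22,  t_{27} = 13,  t_{28} = 9,  t_{29} = 21,  t_{30} = 23,  t_{31} = 7,  t_{32} = 6,  t_{33} = 19,  t_{34} = 7,  t_{35} = 23,  t_{36} = 4,  t_{37} = 16,  t_{38} = 13,  t_{39} = 22,  t_{40} = 11,  t_{41} = 24.
The sequence repeats with period 40.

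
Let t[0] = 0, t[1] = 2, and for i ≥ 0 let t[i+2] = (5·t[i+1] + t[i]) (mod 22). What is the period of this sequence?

Listing terms: t[0] = 0; t[1] = 2; t[2] = 10; t[3] = 8; t[4] = 6; t[5] = 16; t[6] = 20; t[7] = 6; t[8] = 6; t[9] = 14; t[10] = 10; t[11] = 20; t[12] = 0; t[13] = 20; t[14] = 12; t[15] = 14; t[16] = 16; t[17] = 6; t[18] = 2; t[19] = 16; t[20] = 16; t[21] = 8; t[22] = 12; t[23] = 2; t[24] = 0; t[25] = 2.
The sequence repeats with period 24.

24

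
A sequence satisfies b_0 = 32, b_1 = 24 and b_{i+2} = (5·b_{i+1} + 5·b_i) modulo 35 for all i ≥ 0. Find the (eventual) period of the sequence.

We have b_0 = 32; b_1 = 24; b_2 = 0; b_3 = 15; b_4 = 5; b_5 = 30; b_6 = 0; b_7 = 10; b_8 = 15; b_9 = 20; b_{10} = 0; b_{11} = 30; b_{12} = 10; b_{13} = 25; b_{14} = 0; b_{15} = 20; b_{16} = 30; b_{17} = 5; b_{18} = 0; b_{19} = 25; b_{20} = 20; b_{21} = 15; b_{22} = 0; b_{23} = 5; b_{24} = 25; b_{25} = 10; b_{26} = 0; b_{27} = 15.
Since (b_{26}, b_{27}) = (b_2, b_3) = (0, 15) (two consecutive terms determine the rest), the sequence is eventually periodic: after a pre-period of length 2 it cycles with period 24.

24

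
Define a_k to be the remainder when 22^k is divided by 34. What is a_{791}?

10

a_1 = 22, a_2 = 8, a_3 = 6, a_4 = 30, a_5 = 14, a_6 = 2, a_7 = 10, a_8 = 16, a_9 = 12, a_{10} = 26, a_{11} = 28, a_{12} = 4, a_{13} = 20, a_{14} = 32, a_{15} = 24, a_{16} = 18, a_{17} = 22.
Since a_{17} = a_1 = 22, the sequence is periodic with period 16.
(791 - 1) mod 16 = 6, so a_{791} = a_7 = 10.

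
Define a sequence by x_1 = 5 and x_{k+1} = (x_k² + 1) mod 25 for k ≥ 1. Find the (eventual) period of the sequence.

We have x_1 = 5, x_2 = 1, x_3 = 2, x_4 = 5.
Since x_4 = x_1 = 5, the sequence is periodic with period 3.

3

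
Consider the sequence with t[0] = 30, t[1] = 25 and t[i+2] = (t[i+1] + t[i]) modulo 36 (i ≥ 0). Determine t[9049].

25

Computing terms: t[0] = 30; t[1] = 25; t[2] = 19; t[3] = 8; t[4] = 27; t[5] = 35; t[6] = 26; t[7] = 25; t[8] = 15; t[9] = 4; t[10] = 19; t[11] = 23; t[12] = 6; t[13] = 29; t[14] = 35; t[15] = 28; t[16] = 27; t[17] = 19; t[18] = 10; t[19] = 29; t[20] = 3; t[21] = 32; t[22] = 35; t[23] = 31; t[24] = 30; t[25] = 25.
Since (t[24], t[25]) = (t[0], t[1]) = (30, 25) (two consecutive terms determine the rest), the sequence is periodic with period 24.
(9049 - 0) mod 24 = 1, so t[9049] = t[1] = 25.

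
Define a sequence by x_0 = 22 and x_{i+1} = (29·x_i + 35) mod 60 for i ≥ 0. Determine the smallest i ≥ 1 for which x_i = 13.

1

x_0 = 22,  x_1 = 13,  x_2 = 52,  x_3 = 43,  x_4 = 22.
The sequence repeats with period 4.
The value 13 first appears (with i ≥ 1) at x_1.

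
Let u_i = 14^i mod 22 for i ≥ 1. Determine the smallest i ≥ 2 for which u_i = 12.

5

Computing terms: u_1 = 14, u_2 = 20, u_3 = 16, u_4 = 4, u_5 = 12, u_6 = 14.
Since u_6 = u_1 = 14, the sequence is periodic with period 5.
The value 12 first appears (with i ≥ 2) at u_5.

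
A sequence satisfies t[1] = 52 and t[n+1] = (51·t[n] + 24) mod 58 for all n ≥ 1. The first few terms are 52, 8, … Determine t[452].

Computing terms: t[1] = 52; t[2] = 8; t[3] = 26; t[4] = 16; t[5] = 28; t[6] = 2; t[7] = 10; t[8] = 12; t[9] = 56; t[10] = 38; t[11] = 48; t[12] = 36; t[13] = 4; t[14] = 54; t[15] = 52.
The sequence repeats with period 14.
(452 - 1) mod 14 = 3, so t[452] = t[4] = 16.

16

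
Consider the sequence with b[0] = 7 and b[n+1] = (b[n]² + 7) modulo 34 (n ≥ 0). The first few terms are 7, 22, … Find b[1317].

16

Listing terms: b[0] = 7, b[1] = 22, b[2] = 15, b[3] = 28, b[4] = 9, b[5] = 20, b[6] = 33, b[7] = 8, b[8] = 3, b[9] = 16, b[10] = 25, b[11] = 20.
Since b[11] = b[5] = 20, the sequence is eventually periodic: after a pre-period of length 5 it cycles with period 6.
For n ≥ 5, b[n] depends only on (n - 5) mod 6. (1317 - 5) mod 6 = 4, so b[1317] = b[9] = 16.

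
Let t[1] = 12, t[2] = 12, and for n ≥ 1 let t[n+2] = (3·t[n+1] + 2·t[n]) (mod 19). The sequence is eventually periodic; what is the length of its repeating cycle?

We have t[1] = 12; t[2] = 12; t[3] = 3; t[4] = 14; t[5] = 10; t[6] = 1; t[7] = 4; t[8] = 14; t[9] = 12; t[10] = 7; t[11] = 7; t[12] = 16; t[13] = 5; t[14] = 9; t[15] = 18; t[16] = 15; t[17] = 5; t[18] = 7; t[19] = 12; t[20] = 12.
Since (t[19], t[20]) = (t[1], t[2]) = (12, 12) (two consecutive terms determine the rest), the sequence is periodic with period 18.

18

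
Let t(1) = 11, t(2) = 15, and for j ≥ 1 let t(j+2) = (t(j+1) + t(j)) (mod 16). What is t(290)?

15

Listing terms: t(1) = 11; t(2) = 15; t(3) = 10; t(4) = 9; t(5) = 3; t(6) = 12; t(7) = 15; t(8) = 11; t(9) = 10; t(10) = 5; t(11) = 15; t(12) = 4; t(13) = 3; t(14) = 7; t(15) = 10; t(16) = 1; t(17) = 11; t(18) = 12; t(19) = 7; t(20) = 3; t(21) = 10; t(22) = 13; t(23) = 7; t(24) = 4; t(25) = 11; t(26) = 15.
The sequence repeats with period 24.
(290 - 1) mod 24 = 1, so t(290) = t(2) = 15.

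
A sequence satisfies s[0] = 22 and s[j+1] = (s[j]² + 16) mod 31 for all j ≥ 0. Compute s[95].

s[0] = 22,  s[1] = 4,  s[2] = 1,  s[3] = 17,  s[4] = 26,  s[5] = 10,  s[6] = 23,  s[7] = 18,  s[8] = 30,  s[9] = 17.
Since s[9] = s[3] = 17, the sequence is eventually periodic: after a pre-period of length 3 it cycles with period 6.
For j ≥ 3, s[j] depends only on (j - 3) mod 6. (95 - 3) mod 6 = 2, so s[95] = s[5] = 10.

10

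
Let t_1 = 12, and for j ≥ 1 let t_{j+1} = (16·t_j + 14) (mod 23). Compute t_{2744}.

t_1 = 12, t_2 = 22, t_3 = 21, t_4 = 5, t_5 = 2, t_6 = 0, t_7 = 14, t_8 = 8, t_9 = 4, t_{10} = 9, t_{11} = 20, t_{12} = 12.
Since t_{12} = t_1 = 12, the sequence is periodic with period 11.
So t_{2744} = t_{1 + ((2744-1) mod 11)} = t_5 = 2.

2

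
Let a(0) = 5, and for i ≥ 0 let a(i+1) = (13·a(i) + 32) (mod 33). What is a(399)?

We have a(0) = 5, a(1) = 31, a(2) = 6, a(3) = 11, a(4) = 10, a(5) = 30, a(6) = 26, a(7) = 7, a(8) = 24, a(9) = 14, a(10) = 16, a(11) = 9, a(12) = 17, a(13) = 22, a(14) = 21, a(15) = 8, a(16) = 4, a(17) = 18, a(18) = 2, a(19) = 25, a(20) = 27, a(21) = 20, a(22) = 28, a(23) = 0, a(24) = 32, a(25) = 19, a(26) = 15, a(27) = 29, a(28) = 13, a(29) = 3, a(30) = 5.
The sequence repeats with period 30.
So a(399) = a(0 + ((399-0) mod 30)) = a(9) = 14.

14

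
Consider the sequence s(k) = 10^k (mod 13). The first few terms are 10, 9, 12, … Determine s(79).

10

We have s(1) = 10; s(2) = 9; s(3) = 12; s(4) = 3; s(5) = 4; s(6) = 1; s(7) = 10.
The sequence repeats with period 6.
So s(79) = s(1 + ((79-1) mod 6)) = s(1) = 10.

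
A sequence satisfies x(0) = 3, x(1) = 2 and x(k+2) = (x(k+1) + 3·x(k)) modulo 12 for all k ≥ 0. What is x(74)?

We have x(0) = 3; x(1) = 2; x(2) = 11; x(3) = 5; x(4) = 2; x(5) = 5; x(6) = 11; x(7) = 2; x(8) = 11.
Since (x(7), x(8)) = (x(1), x(2)) = (2, 11) (two consecutive terms determine the rest), the sequence is eventually periodic: after a pre-period of length 1 it cycles with period 6.
For k ≥ 1, x(k) depends only on (k - 1) mod 6. (74 - 1) mod 6 = 1, so x(74) = x(2) = 11.

11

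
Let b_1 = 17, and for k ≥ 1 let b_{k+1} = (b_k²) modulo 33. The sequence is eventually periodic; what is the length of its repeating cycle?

4

b_1 = 17; b_2 = 25; b_3 = 31; b_4 = 4; b_5 = 16; b_6 = 25.
Since b_6 = b_2 = 25, the sequence is eventually periodic: after a pre-period of length 1 it cycles with period 4.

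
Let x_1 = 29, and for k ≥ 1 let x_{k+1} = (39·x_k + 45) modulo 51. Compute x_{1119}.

6

Computing terms: x_1 = 29,  x_2 = 3,  x_3 = 9,  x_4 = 39,  x_5 = 36,  x_6 = 21,  x_7 = 48,  x_8 = 30,  x_9 = 42,  x_{10} = 0,  x_{11} = 45,  x_{12} = 15,  x_{13} = 18,  x_{14} = 33,  x_{15} = 6,  x_{16} = 24,  x_{17} = 12,  x_{18} = 3.
Since x_{18} = x_2 = 3, the sequence is eventually periodic: after a pre-period of length 1 it cycles with period 16.
For k ≥ 2, x_k depends only on (k - 2) mod 16. (1119 - 2) mod 16 = 13, so x_{1119} = x_{15} = 6.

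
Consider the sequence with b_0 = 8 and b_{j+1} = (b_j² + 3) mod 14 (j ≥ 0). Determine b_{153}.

b_0 = 8, b_1 = 11, b_2 = 12, b_3 = 7, b_4 = 10, b_5 = 5, b_6 = 0, b_7 = 3, b_8 = 12.
Since b_8 = b_2 = 12, the sequence is eventually periodic: after a pre-period of length 2 it cycles with period 6.
For j ≥ 2, b_j depends only on (j - 2) mod 6. (153 - 2) mod 6 = 1, so b_{153} = b_3 = 7.

7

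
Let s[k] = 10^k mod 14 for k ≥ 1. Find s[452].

s[1] = 10,  s[2] = 2,  s[3] = 6,  s[4] = 4,  s[5] = 12,  s[6] = 8,  s[7] = 10.
Since s[7] = s[1] = 10, the sequence is periodic with period 6.
(452 - 1) mod 6 = 1, so s[452] = s[2] = 2.

2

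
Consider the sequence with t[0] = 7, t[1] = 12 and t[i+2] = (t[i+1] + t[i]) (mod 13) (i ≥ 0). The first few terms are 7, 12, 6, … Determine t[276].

12

We have t[0] = 7,  t[1] = 12,  t[2] = 6,  t[3] = 5,  t[4] = 11,  t[5] = 3,  t[6] = 1,  t[7] = 4,  t[8] = 5,  t[9] = 9,  t[10] = 1,  t[11] = 10,  t[12] = 11,  t[13] = 8,  t[14] = 6,  t[15] = 1,  t[16] = 7,  t[17] = 8,  t[18] = 2,  t[19] = 10,  t[20] = 12,  t[21] = 9,  t[22] = 8,  t[23] = 4,  t[24] = 12,  t[25] = 3,  t[26] = 2,  t[27] = 5,  t[28] = 7,  t[29] = 12.
The sequence repeats with period 28.
(276 - 0) mod 28 = 24, so t[276] = t[24] = 12.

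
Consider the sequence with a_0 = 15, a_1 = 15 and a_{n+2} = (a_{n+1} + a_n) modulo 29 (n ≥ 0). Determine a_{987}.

25

Computing terms: a_0 = 15; a_1 = 15; a_2 = 1; a_3 = 16; a_4 = 17; a_5 = 4; a_6 = 21; a_7 = 25; a_8 = 17; a_9 = 13; a_{10} = 1; a_{11} = 14; a_{12} = 15; a_{13} = 0; a_{14} = 15; a_{15} = 15.
Since (a_{14}, a_{15}) = (a_0, a_1) = (15, 15) (two consecutive terms determine the rest), the sequence is periodic with period 14.
(987 - 0) mod 14 = 7, so a_{987} = a_7 = 25.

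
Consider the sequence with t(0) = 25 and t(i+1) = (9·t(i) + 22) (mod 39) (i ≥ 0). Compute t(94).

13

t(0) = 25,  t(1) = 13,  t(2) = 22,  t(3) = 25.
Since t(3) = t(0) = 25, the sequence is periodic with period 3.
(94 - 0) mod 3 = 1, so t(94) = t(1) = 13.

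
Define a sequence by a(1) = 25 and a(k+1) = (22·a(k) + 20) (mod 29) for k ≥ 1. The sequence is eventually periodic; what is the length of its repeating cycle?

We have a(1) = 25,  a(2) = 19,  a(3) = 3,  a(4) = 28,  a(5) = 27,  a(6) = 5,  a(7) = 14,  a(8) = 9,  a(9) = 15,  a(10) = 2,  a(11) = 6,  a(12) = 7,  a(13) = 0,  a(14) = 20,  a(15) = 25.
The sequence repeats with period 14.

14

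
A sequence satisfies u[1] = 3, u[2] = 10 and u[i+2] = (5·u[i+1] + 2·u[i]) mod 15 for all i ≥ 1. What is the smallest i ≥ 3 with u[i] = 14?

15

Listing terms: u[1] = 3,  u[2] = 10,  u[3] = 11,  u[4] = 0,  u[5] = 7,  u[6] = 5,  u[7] = 9,  u[8] = 10,  u[9] = 8,  u[10] = 0,  u[11] = 1,  u[12] = 5,  u[13] = 12,  u[14] = 10,  u[15] = 14,  u[16] = 0,  u[17] = 13,  u[18] = 5,  u[19] = 6,  u[20] = 10,  u[21] = 2,  u[22] = 0,  u[23] = 4,  u[24] = 5,  u[25] = 3,  u[26] = 10.
The sequence repeats with period 24.
The value 14 first appears (with i ≥ 3) at u[15].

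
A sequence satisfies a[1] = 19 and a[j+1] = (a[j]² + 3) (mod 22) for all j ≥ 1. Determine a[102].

Listing terms: a[1] = 19,  a[2] = 12,  a[3] = 15,  a[4] = 8,  a[5] = 1,  a[6] = 4,  a[7] = 19.
Since a[7] = a[1] = 19, the sequence is periodic with period 6.
So a[102] = a[1 + ((102-1) mod 6)] = a[6] = 4.

4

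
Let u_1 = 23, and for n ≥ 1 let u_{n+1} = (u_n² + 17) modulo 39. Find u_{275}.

14

We have u_1 = 23; u_2 = 0; u_3 = 17; u_4 = 33; u_5 = 14; u_6 = 18; u_7 = 29; u_8 = 0.
Since u_8 = u_2 = 0, the sequence is eventually periodic: after a pre-period of length 1 it cycles with period 6.
For n ≥ 2, u_n depends only on (n - 2) mod 6. (275 - 2) mod 6 = 3, so u_{275} = u_5 = 14.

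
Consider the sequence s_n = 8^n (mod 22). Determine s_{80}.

Listing terms: s_0 = 1; s_1 = 8; s_2 = 20; s_3 = 6; s_4 = 4; s_5 = 10; s_6 = 14; s_7 = 2; s_8 = 16; s_9 = 18; s_{10} = 12; s_{11} = 8.
Since s_{11} = s_1 = 8, the sequence is eventually periodic: after a pre-period of length 1 it cycles with period 10.
For n ≥ 1, s_n depends only on (n - 1) mod 10. (80 - 1) mod 10 = 9, so s_{80} = s_{10} = 12.

12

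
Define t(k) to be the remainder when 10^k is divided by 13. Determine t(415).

t(0) = 1,  t(1) = 10,  t(2) = 9,  t(3) = 12,  t(4) = 3,  t(5) = 4,  t(6) = 1.
Since t(6) = t(0) = 1, the sequence is periodic with period 6.
(415 - 0) mod 6 = 1, so t(415) = t(1) = 10.

10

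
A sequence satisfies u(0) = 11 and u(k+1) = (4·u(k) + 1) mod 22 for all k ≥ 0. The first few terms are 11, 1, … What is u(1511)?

Listing terms: u(0) = 11,  u(1) = 1,  u(2) = 5,  u(3) = 21,  u(4) = 19,  u(5) = 11.
The sequence repeats with period 5.
So u(1511) = u(0 + ((1511-0) mod 5)) = u(1) = 1.

1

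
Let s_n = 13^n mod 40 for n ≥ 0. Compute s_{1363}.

37

Computing terms: s_0 = 1; s_1 = 13; s_2 = 9; s_3 = 37; s_4 = 1.
The sequence repeats with period 4.
(1363 - 0) mod 4 = 3, so s_{1363} = s_3 = 37.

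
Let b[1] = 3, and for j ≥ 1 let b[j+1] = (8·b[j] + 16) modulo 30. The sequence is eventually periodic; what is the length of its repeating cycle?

4

We have b[1] = 3,  b[2] = 10,  b[3] = 6,  b[4] = 4,  b[5] = 18,  b[6] = 10.
Since b[6] = b[2] = 10, the sequence is eventually periodic: after a pre-period of length 1 it cycles with period 4.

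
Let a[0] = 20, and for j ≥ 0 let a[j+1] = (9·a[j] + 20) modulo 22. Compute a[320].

a[0] = 20,  a[1] = 2,  a[2] = 16,  a[3] = 10,  a[4] = 0,  a[5] = 20.
The sequence repeats with period 5.
So a[320] = a[0 + ((320-0) mod 5)] = a[0] = 20.

20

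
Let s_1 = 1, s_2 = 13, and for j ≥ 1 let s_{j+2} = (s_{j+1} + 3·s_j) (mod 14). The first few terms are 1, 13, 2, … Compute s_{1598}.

Computing terms: s_1 = 1; s_2 = 13; s_3 = 2; s_4 = 13; s_5 = 5; s_6 = 2; s_7 = 3; s_8 = 9; s_9 = 4; s_{10} = 3; s_{11} = 1; s_{12} = 10; s_{13} = 13; s_{14} = 1; s_{15} = 12; s_{16} = 1; s_{17} = 9; s_{18} = 12; s_{19} = 11; s_{20} = 5; s_{21} = 10; s_{22} = 11; s_{23} = 13; s_{24} = 4; s_{25} = 1; s_{26} = 13.
The sequence repeats with period 24.
(1598 - 1) mod 24 = 13, so s_{1598} = s_{14} = 1.

1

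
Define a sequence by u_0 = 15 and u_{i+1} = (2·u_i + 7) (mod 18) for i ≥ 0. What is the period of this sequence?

6

Listing terms: u_0 = 15,  u_1 = 1,  u_2 = 9,  u_3 = 7,  u_4 = 3,  u_5 = 13,  u_6 = 15.
Since u_6 = u_0 = 15, the sequence is periodic with period 6.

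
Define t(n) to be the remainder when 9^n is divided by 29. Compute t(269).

4

We have t(1) = 9,  t(2) = 23,  t(3) = 4,  t(4) = 7,  t(5) = 5,  t(6) = 16,  t(7) = 28,  t(8) = 20,  t(9) = 6,  t(10) = 25,  t(11) = 22,  t(12) = 24,  t(13) = 13,  t(14) = 1,  t(15) = 9.
The sequence repeats with period 14.
(269 - 1) mod 14 = 2, so t(269) = t(3) = 4.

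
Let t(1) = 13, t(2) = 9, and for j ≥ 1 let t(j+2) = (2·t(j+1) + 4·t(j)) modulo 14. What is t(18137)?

t(1) = 13; t(2) = 9; t(3) = 0; t(4) = 8; t(5) = 2; t(6) = 8; t(7) = 10; t(8) = 10; t(9) = 4; t(10) = 6; t(11) = 0; t(12) = 10; t(13) = 6; t(14) = 10; t(15) = 2; t(16) = 2; t(17) = 12; t(18) = 4; t(19) = 0; t(20) = 2; t(21) = 4; t(22) = 2; t(23) = 6; t(24) = 6; t(25) = 8; t(26) = 12; t(27) = 0; t(28) = 6; t(29) = 12; t(30) = 6; t(31) = 4; t(32) = 4; t(33) = 10; t(34) = 8; t(35) = 0; t(36) = 4; t(37) = 8; t(38) = 4; t(39) = 12; t(40) = 12; t(41) = 2; t(42) = 10; t(43) = 0; t(44) = 12; t(45) = 10; t(46) = 12; t(47) = 8; t(48) = 8; t(49) = 6; t(50) = 2; t(51) = 0; t(52) = 8.
Since (t(51), t(52)) = (t(3), t(4)) = (0, 8) (two consecutive terms determine the rest), the sequence is eventually periodic: after a pre-period of length 2 it cycles with period 48.
For j ≥ 3, t(j) depends only on (j - 3) mod 48. (18137 - 3) mod 48 = 38, so t(18137) = t(41) = 2.

2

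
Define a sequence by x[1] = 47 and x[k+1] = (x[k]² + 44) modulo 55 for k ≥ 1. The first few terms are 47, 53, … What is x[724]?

Computing terms: x[1] = 47, x[2] = 53, x[3] = 48, x[4] = 38, x[5] = 3, x[6] = 53.
Since x[6] = x[2] = 53, the sequence is eventually periodic: after a pre-period of length 1 it cycles with period 4.
For k ≥ 2, x[k] depends only on (k - 2) mod 4. (724 - 2) mod 4 = 2, so x[724] = x[4] = 38.

38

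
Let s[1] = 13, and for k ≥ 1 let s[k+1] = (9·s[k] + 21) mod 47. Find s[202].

Computing terms: s[1] = 13,  s[2] = 44,  s[3] = 41,  s[4] = 14,  s[5] = 6,  s[6] = 28,  s[7] = 38,  s[8] = 34,  s[9] = 45,  s[10] = 3,  s[11] = 1,  s[12] = 30,  s[13] = 9,  s[14] = 8,  s[15] = 46,  s[16] = 12,  s[17] = 35,  s[18] = 7,  s[19] = 37,  s[20] = 25,  s[21] = 11,  s[22] = 26,  s[23] = 20,  s[24] = 13.
Since s[24] = s[1] = 13, the sequence is periodic with period 23.
(202 - 1) mod 23 = 17, so s[202] = s[18] = 7.

7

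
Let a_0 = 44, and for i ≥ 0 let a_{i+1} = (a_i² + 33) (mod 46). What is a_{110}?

18

Computing terms: a_0 = 44, a_1 = 37, a_2 = 22, a_3 = 11, a_4 = 16, a_5 = 13, a_6 = 18, a_7 = 35, a_8 = 16.
Since a_8 = a_4 = 16, the sequence is eventually periodic: after a pre-period of length 4 it cycles with period 4.
For i ≥ 4, a_i depends only on (i - 4) mod 4. (110 - 4) mod 4 = 2, so a_{110} = a_6 = 18.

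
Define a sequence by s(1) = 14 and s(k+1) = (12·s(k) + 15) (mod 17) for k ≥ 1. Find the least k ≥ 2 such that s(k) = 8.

We have s(1) = 14,  s(2) = 13,  s(3) = 1,  s(4) = 10,  s(5) = 16,  s(6) = 3,  s(7) = 0,  s(8) = 15,  s(9) = 8,  s(10) = 9,  s(11) = 4,  s(12) = 12,  s(13) = 6,  s(14) = 2,  s(15) = 5,  s(16) = 7,  s(17) = 14.
The sequence repeats with period 16.
The value 8 first appears (with k ≥ 2) at s(9).

9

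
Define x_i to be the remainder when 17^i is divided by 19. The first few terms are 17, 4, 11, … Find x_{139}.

16

Listing terms: x_1 = 17, x_2 = 4, x_3 = 11, x_4 = 16, x_5 = 6, x_6 = 7, x_7 = 5, x_8 = 9, x_9 = 1, x_{10} = 17.
Since x_{10} = x_1 = 17, the sequence is periodic with period 9.
So x_{139} = x_{1 + ((139-1) mod 9)} = x_4 = 16.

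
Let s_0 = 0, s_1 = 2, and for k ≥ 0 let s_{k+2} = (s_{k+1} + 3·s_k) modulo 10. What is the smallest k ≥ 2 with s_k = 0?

Computing terms: s_0 = 0, s_1 = 2, s_2 = 2, s_3 = 8, s_4 = 4, s_5 = 8, s_6 = 0, s_7 = 4, s_8 = 4, s_9 = 6, s_{10} = 8, s_{11} = 6, s_{12} = 0, s_{13} = 8, s_{14} = 8, s_{15} = 2, s_{16} = 6, s_{17} = 2, s_{18} = 0, s_{19} = 6, s_{20} = 6, s_{21} = 4, s_{22} = 2, s_{23} = 4, s_{24} = 0, s_{25} = 2.
Since (s_{24}, s_{25}) = (s_0, s_1) = (0, 2) (two consecutive terms determine the rest), the sequence is periodic with period 24.
The value 0 first appears (with k ≥ 2) at s_6.

6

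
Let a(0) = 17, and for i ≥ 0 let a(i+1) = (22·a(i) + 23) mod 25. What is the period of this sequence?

4

Computing terms: a(0) = 17,  a(1) = 22,  a(2) = 7,  a(3) = 2,  a(4) = 17.
Since a(4) = a(0) = 17, the sequence is periodic with period 4.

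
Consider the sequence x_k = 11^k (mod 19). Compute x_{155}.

7

Listing terms: x_0 = 1, x_1 = 11, x_2 = 7, x_3 = 1.
The sequence repeats with period 3.
(155 - 0) mod 3 = 2, so x_{155} = x_2 = 7.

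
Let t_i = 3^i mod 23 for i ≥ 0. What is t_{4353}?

6

We have t_0 = 1,  t_1 = 3,  t_2 = 9,  t_3 = 4,  t_4 = 12,  t_5 = 13,  t_6 = 16,  t_7 = 2,  t_8 = 6,  t_9 = 18,  t_{10} = 8,  t_{11} = 1.
Since t_{11} = t_0 = 1, the sequence is periodic with period 11.
So t_{4353} = t_{0 + ((4353-0) mod 11)} = t_8 = 6.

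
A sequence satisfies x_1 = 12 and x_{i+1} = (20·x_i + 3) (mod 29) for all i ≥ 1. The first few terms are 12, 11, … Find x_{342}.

23

Listing terms: x_1 = 12; x_2 = 11; x_3 = 20; x_4 = 26; x_5 = 1; x_6 = 23; x_7 = 28; x_8 = 12.
Since x_8 = x_1 = 12, the sequence is periodic with period 7.
(342 - 1) mod 7 = 5, so x_{342} = x_6 = 23.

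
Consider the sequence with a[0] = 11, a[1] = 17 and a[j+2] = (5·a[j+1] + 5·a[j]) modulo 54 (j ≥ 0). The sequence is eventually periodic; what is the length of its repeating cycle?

We have a[0] = 11; a[1] = 17; a[2] = 32; a[3] = 29; a[4] = 35; a[5] = 50; a[6] = 47; a[7] = 53; a[8] = 14; a[9] = 11; a[10] = 17.
Since (a[9], a[10]) = (a[0], a[1]) = (11, 17) (two consecutive terms determine the rest), the sequence is periodic with period 9.

9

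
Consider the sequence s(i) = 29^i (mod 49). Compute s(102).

15

We have s(1) = 29; s(2) = 8; s(3) = 36; s(4) = 15; s(5) = 43; s(6) = 22; s(7) = 1; s(8) = 29.
The sequence repeats with period 7.
(102 - 1) mod 7 = 3, so s(102) = s(4) = 15.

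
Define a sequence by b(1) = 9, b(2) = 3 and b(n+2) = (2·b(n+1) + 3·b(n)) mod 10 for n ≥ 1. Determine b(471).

We have b(1) = 9; b(2) = 3; b(3) = 3; b(4) = 5; b(5) = 9; b(6) = 3.
Since (b(5), b(6)) = (b(1), b(2)) = (9, 3) (two consecutive terms determine the rest), the sequence is periodic with period 4.
So b(471) = b(1 + ((471-1) mod 4)) = b(3) = 3.

3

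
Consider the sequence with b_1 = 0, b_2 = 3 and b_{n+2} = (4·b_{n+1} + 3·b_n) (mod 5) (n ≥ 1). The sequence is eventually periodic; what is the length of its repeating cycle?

Listing terms: b_1 = 0, b_2 = 3, b_3 = 2, b_4 = 2, b_5 = 4, b_6 = 2, b_7 = 0, b_8 = 1, b_9 = 4, b_{10} = 4, b_{11} = 3, b_{12} = 4, b_{13} = 0, b_{14} = 2, b_{15} = 3, b_{16} = 3, b_{17} = 1, b_{18} = 3, b_{19} = 0, b_{20} = 4, b_{21} = 1, b_{22} = 1, b_{23} = 2, b_{24} = 1, b_{25} = 0, b_{26} = 3.
Since (b_{25}, b_{26}) = (b_1, b_2) = (0, 3) (two consecutive terms determine the rest), the sequence is periodic with period 24.

24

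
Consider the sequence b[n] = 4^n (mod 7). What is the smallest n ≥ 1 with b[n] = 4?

1

We have b[0] = 1; b[1] = 4; b[2] = 2; b[3] = 1.
Since b[3] = b[0] = 1, the sequence is periodic with period 3.
The value 4 first appears (with n ≥ 1) at b[1].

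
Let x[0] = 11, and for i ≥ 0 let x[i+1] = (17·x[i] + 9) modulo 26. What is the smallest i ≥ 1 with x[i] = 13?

2

Computing terms: x[0] = 11,  x[1] = 14,  x[2] = 13,  x[3] = 22,  x[4] = 19,  x[5] = 20,  x[6] = 11.
Since x[6] = x[0] = 11, the sequence is periodic with period 6.
The value 13 first appears (with i ≥ 1) at x[2].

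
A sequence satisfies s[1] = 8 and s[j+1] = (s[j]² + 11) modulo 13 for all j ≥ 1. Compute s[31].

We have s[1] = 8,  s[2] = 10,  s[3] = 7,  s[4] = 8.
Since s[4] = s[1] = 8, the sequence is periodic with period 3.
(31 - 1) mod 3 = 0, so s[31] = s[1] = 8.

8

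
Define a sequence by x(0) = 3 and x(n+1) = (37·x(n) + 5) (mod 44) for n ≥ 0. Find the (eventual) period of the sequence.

20

x(0) = 3, x(1) = 28, x(2) = 29, x(3) = 22, x(4) = 27, x(5) = 36, x(6) = 17, x(7) = 18, x(8) = 11, x(9) = 16, x(10) = 25, x(11) = 6, x(12) = 7, x(13) = 0, x(14) = 5, x(15) = 14, x(16) = 39, x(17) = 40, x(18) = 33, x(19) = 38, x(20) = 3.
Since x(20) = x(0) = 3, the sequence is periodic with period 20.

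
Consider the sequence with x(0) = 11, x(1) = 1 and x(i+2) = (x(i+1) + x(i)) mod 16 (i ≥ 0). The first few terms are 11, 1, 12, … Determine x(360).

Computing terms: x(0) = 11, x(1) = 1, x(2) = 12, x(3) = 13, x(4) = 9, x(5) = 6, x(6) = 15, x(7) = 5, x(8) = 4, x(9) = 9, x(10) = 13, x(11) = 6, x(12) = 3, x(13) = 9, x(14) = 12, x(15) = 5, x(16) = 1, x(17) = 6, x(18) = 7, x(19) = 13, x(20) = 4, x(21) = 1, x(22) = 5, x(23) = 6, x(24) = 11, x(25) = 1.
The sequence repeats with period 24.
(360 - 0) mod 24 = 0, so x(360) = x(0) = 11.

11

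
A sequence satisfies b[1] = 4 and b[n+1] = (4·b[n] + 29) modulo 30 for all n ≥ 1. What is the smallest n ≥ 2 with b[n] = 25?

4

Computing terms: b[1] = 4,  b[2] = 15,  b[3] = 29,  b[4] = 25,  b[5] = 9,  b[6] = 5,  b[7] = 19,  b[8] = 15.
Since b[8] = b[2] = 15, the sequence is eventually periodic: after a pre-period of length 1 it cycles with period 6.
The value 25 first appears (with n ≥ 2) at b[4].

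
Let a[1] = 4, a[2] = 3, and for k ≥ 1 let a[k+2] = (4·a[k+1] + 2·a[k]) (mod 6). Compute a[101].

Listing terms: a[1] = 4,  a[2] = 3,  a[3] = 2,  a[4] = 2,  a[5] = 0,  a[6] = 4,  a[7] = 4,  a[8] = 0,  a[9] = 2,  a[10] = 2.
Since (a[9], a[10]) = (a[3], a[4]) = (2, 2) (two consecutive terms determine the rest), the sequence is eventually periodic: after a pre-period of length 2 it cycles with period 6.
For k ≥ 3, a[k] depends only on (k - 3) mod 6. (101 - 3) mod 6 = 2, so a[101] = a[5] = 0.

0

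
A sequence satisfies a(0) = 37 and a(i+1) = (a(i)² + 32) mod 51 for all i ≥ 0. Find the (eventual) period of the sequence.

Computing terms: a(0) = 37; a(1) = 24; a(2) = 47; a(3) = 48; a(4) = 41; a(5) = 30; a(6) = 14; a(7) = 24.
Since a(7) = a(1) = 24, the sequence is eventually periodic: after a pre-period of length 1 it cycles with period 6.

6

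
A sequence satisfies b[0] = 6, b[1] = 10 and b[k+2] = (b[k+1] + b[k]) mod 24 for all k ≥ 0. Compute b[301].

Computing terms: b[0] = 6,  b[1] = 10,  b[2] = 16,  b[3] = 2,  b[4] = 18,  b[5] = 20,  b[6] = 14,  b[7] = 10,  b[8] = 0,  b[9] = 10,  b[10] = 10,  b[11] = 20,  b[12] = 6,  b[13] = 2,  b[14] = 8,  b[15] = 10,  b[16] = 18,  b[17] = 4,  b[18] = 22,  b[19] = 2,  b[20] = 0,  b[21] = 2,  b[22] = 2,  b[23] = 4,  b[24] = 6,  b[25] = 10.
Since (b[24], b[25]) = (b[0], b[1]) = (6, 10) (two consecutive terms determine the rest), the sequence is periodic with period 24.
So b[301] = b[0 + ((301-0) mod 24)] = b[13] = 2.

2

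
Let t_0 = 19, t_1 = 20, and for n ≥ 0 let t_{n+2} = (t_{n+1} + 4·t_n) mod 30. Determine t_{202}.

0

t_0 = 19, t_1 = 20, t_2 = 6, t_3 = 26, t_4 = 20, t_5 = 4, t_6 = 24, t_7 = 10, t_8 = 16, t_9 = 26, t_{10} = 0, t_{11} = 14, t_{12} = 14, t_{13} = 10, t_{14} = 6, t_{15} = 16, t_{16} = 10, t_{17} = 14, t_{18} = 24, t_{19} = 20, t_{20} = 26, t_{21} = 16, t_{22} = 0, t_{23} = 4, t_{24} = 4, t_{25} = 20, t_{26} = 6.
Since (t_{25}, t_{26}) = (t_1, t_2) = (20, 6) (two consecutive terms determine the rest), the sequence is eventually periodic: after a pre-period of length 1 it cycles with period 24.
For n ≥ 1, t_n depends only on (n - 1) mod 24. (202 - 1) mod 24 = 9, so t_{202} = t_{10} = 0.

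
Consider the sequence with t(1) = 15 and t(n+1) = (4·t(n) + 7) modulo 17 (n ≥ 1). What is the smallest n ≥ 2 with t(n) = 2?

4

Computing terms: t(1) = 15; t(2) = 16; t(3) = 3; t(4) = 2; t(5) = 15.
Since t(5) = t(1) = 15, the sequence is periodic with period 4.
The value 2 first appears (with n ≥ 2) at t(4).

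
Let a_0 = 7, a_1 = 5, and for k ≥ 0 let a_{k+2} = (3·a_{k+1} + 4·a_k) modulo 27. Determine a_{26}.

16

Listing terms: a_0 = 7, a_1 = 5, a_2 = 16, a_3 = 14, a_4 = 25, a_5 = 23, a_6 = 7, a_7 = 5.
The sequence repeats with period 6.
So a_{26} = a_{0 + ((26-0) mod 6)} = a_2 = 16.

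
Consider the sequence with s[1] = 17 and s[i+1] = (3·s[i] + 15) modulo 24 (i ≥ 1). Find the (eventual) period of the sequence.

4

s[1] = 17,  s[2] = 18,  s[3] = 21,  s[4] = 6,  s[5] = 9,  s[6] = 18.
Since s[6] = s[2] = 18, the sequence is eventually periodic: after a pre-period of length 1 it cycles with period 4.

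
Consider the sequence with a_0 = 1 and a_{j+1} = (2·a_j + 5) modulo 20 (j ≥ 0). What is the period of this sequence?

4

We have a_0 = 1; a_1 = 7; a_2 = 19; a_3 = 3; a_4 = 11; a_5 = 7.
Since a_5 = a_1 = 7, the sequence is eventually periodic: after a pre-period of length 1 it cycles with period 4.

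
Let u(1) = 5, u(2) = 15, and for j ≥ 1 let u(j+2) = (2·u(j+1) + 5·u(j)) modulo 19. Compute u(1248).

11

We have u(1) = 5; u(2) = 15; u(3) = 17; u(4) = 14; u(5) = 18; u(6) = 11; u(7) = 17; u(8) = 13; u(9) = 16; u(10) = 2; u(11) = 8; u(12) = 7; u(13) = 16; u(14) = 10; u(15) = 5; u(16) = 3; u(17) = 12; u(18) = 1; u(19) = 5; u(20) = 15.
Since (u(19), u(20)) = (u(1), u(2)) = (5, 15) (two consecutive terms determine the rest), the sequence is periodic with period 18.
(1248 - 1) mod 18 = 5, so u(1248) = u(6) = 11.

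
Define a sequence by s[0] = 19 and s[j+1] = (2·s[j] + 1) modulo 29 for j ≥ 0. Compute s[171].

Listing terms: s[0] = 19; s[1] = 10; s[2] = 21; s[3] = 14; s[4] = 0; s[5] = 1; s[6] = 3; s[7] = 7; s[8] = 15; s[9] = 2; s[10] = 5; s[11] = 11; s[12] = 23; s[13] = 18; s[14] = 8; s[15] = 17; s[16] = 6; s[17] = 13; s[18] = 27; s[19] = 26; s[20] = 24; s[21] = 20; s[22] = 12; s[23] = 25; s[24] = 22; s[25] = 16; s[26] = 4; s[27] = 9; s[28] = 19.
Since s[28] = s[0] = 19, the sequence is periodic with period 28.
(171 - 0) mod 28 = 3, so s[171] = s[3] = 14.

14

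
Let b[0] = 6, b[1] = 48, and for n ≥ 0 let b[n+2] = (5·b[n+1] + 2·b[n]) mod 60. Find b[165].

Listing terms: b[0] = 6,  b[1] = 48,  b[2] = 12,  b[3] = 36,  b[4] = 24,  b[5] = 12,  b[6] = 48,  b[7] = 24,  b[8] = 36,  b[9] = 48,  b[10] = 12.
Since (b[9], b[10]) = (b[1], b[2]) = (48, 12) (two consecutive terms determine the rest), the sequence is eventually periodic: after a pre-period of length 1 it cycles with period 8.
For n ≥ 1, b[n] depends only on (n - 1) mod 8. (165 - 1) mod 8 = 4, so b[165] = b[5] = 12.

12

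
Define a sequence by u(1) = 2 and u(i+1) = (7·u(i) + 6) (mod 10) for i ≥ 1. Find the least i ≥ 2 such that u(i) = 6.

We have u(1) = 2; u(2) = 0; u(3) = 6; u(4) = 8; u(5) = 2.
The sequence repeats with period 4.
The value 6 first appears (with i ≥ 2) at u(3).

3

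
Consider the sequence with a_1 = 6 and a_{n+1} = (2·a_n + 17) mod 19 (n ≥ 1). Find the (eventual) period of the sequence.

18

Computing terms: a_1 = 6,  a_2 = 10,  a_3 = 18,  a_4 = 15,  a_5 = 9,  a_6 = 16,  a_7 = 11,  a_8 = 1,  a_9 = 0,  a_{10} = 17,  a_{11} = 13,  a_{12} = 5,  a_{13} = 8,  a_{14} = 14,  a_{15} = 7,  a_{16} = 12,  a_{17} = 3,  a_{18} = 4,  a_{19} = 6.
Since a_{19} = a_1 = 6, the sequence is periodic with period 18.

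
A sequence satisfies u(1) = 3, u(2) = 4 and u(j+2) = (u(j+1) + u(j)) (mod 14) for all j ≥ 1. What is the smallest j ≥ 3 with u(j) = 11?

4

Computing terms: u(1) = 3; u(2) = 4; u(3) = 7; u(4) = 11; u(5) = 4; u(6) = 1; u(7) = 5; u(8) = 6; u(9) = 11; u(10) = 3; u(11) = 0; u(12) = 3; u(13) = 3; u(14) = 6; u(15) = 9; u(16) = 1; u(17) = 10; u(18) = 11; u(19) = 7; u(20) = 4; u(21) = 11; u(22) = 1; u(23) = 12; u(24) = 13; u(25) = 11; u(26) = 10; u(27) = 7; u(28) = 3; u(29) = 10; u(30) = 13; u(31) = 9; u(32) = 8; u(33) = 3; u(34) = 11; u(35) = 0; u(36) = 11; u(37) = 11; u(38) = 8; u(39) = 5; u(40) = 13; u(41) = 4; u(42) = 3; u(43) = 7; u(44) = 10; u(45) = 3; u(46) = 13; u(47) = 2; u(48) = 1; u(49) = 3; u(50) = 4.
The sequence repeats with period 48.
The value 11 first appears (with j ≥ 3) at u(4).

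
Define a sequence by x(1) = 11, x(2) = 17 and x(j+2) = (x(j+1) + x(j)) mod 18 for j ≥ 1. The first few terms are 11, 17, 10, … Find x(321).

x(1) = 11, x(2) = 17, x(3) = 10, x(4) = 9, x(5) = 1, x(6) = 10, x(7) = 11, x(8) = 3, x(9) = 14, x(10) = 17, x(11) = 13, x(12) = 12, x(13) = 7, x(14) = 1, x(15) = 8, x(16) = 9, x(17) = 17, x(18) = 8, x(19) = 7, x(20) = 15, x(21) = 4, x(22) = 1, x(23) = 5, x(24) = 6, x(25) = 11, x(26) = 17.
The sequence repeats with period 24.
(321 - 1) mod 24 = 8, so x(321) = x(9) = 14.

14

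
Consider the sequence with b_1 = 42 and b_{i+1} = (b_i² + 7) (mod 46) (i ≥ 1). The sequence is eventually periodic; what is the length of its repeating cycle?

We have b_1 = 42,  b_2 = 23,  b_3 = 30,  b_4 = 33,  b_5 = 38,  b_6 = 25,  b_7 = 34,  b_8 = 13,  b_9 = 38.
Since b_9 = b_5 = 38, the sequence is eventually periodic: after a pre-period of length 4 it cycles with period 4.

4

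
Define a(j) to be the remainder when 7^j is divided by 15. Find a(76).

Listing terms: a(1) = 7,  a(2) = 4,  a(3) = 13,  a(4) = 1,  a(5) = 7.
The sequence repeats with period 4.
(76 - 1) mod 4 = 3, so a(76) = a(4) = 1.

1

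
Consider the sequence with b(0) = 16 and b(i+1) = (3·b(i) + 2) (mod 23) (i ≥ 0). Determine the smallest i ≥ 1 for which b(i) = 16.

11

b(0) = 16; b(1) = 4; b(2) = 14; b(3) = 21; b(4) = 19; b(5) = 13; b(6) = 18; b(7) = 10; b(8) = 9; b(9) = 6; b(10) = 20; b(11) = 16.
Since b(11) = b(0) = 16, the sequence is periodic with period 11.
The value 16 next appears (with i ≥ 1) at b(11).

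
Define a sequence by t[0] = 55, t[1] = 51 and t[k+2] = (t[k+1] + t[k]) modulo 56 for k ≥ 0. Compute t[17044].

39

Listing terms: t[0] = 55, t[1] = 51, t[2] = 50, t[3] = 45, t[4] = 39, t[5] = 28, t[6] = 11, t[7] = 39, t[8] = 50, t[9] = 33, t[10] = 27, t[11] = 4, t[12] = 31, t[13] = 35, t[14] = 10, t[15] = 45, t[16] = 55, t[17] = 44, t[18] = 43, t[19] = 31, t[20] = 18, t[21] = 49, t[22] = 11, t[23] = 4, t[24] = 15, t[25] = 19, t[26] = 34, t[27] = 53, t[28] = 31, t[29] = 28, t[30] = 3, t[31] = 31, t[32] = 34, t[33] = 9, t[34] = 43, t[35] = 52, t[36] = 39, t[37] = 35, t[38] = 18, t[39] = 53, t[40] = 15, t[41] = 12, t[42] = 27, t[43] = 39, t[44] = 10, t[45] = 49, t[46] = 3, t[47] = 52, t[48] = 55, t[49] = 51.
The sequence repeats with period 48.
So t[17044] = t[0 + ((17044-0) mod 48)] = t[4] = 39.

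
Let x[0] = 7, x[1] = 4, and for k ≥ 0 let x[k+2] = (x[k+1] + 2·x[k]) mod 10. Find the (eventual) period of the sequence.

4

x[0] = 7, x[1] = 4, x[2] = 8, x[3] = 6, x[4] = 2, x[5] = 4, x[6] = 8.
Since (x[5], x[6]) = (x[1], x[2]) = (4, 8) (two consecutive terms determine the rest), the sequence is eventually periodic: after a pre-period of length 1 it cycles with period 4.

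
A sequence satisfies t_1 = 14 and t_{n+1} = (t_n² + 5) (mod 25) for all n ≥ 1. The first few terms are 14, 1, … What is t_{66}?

Listing terms: t_1 = 14,  t_2 = 1,  t_3 = 6,  t_4 = 16,  t_5 = 11,  t_6 = 1.
Since t_6 = t_2 = 1, the sequence is eventually periodic: after a pre-period of length 1 it cycles with period 4.
For n ≥ 2, t_n depends only on (n - 2) mod 4. (66 - 2) mod 4 = 0, so t_{66} = t_2 = 1.

1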